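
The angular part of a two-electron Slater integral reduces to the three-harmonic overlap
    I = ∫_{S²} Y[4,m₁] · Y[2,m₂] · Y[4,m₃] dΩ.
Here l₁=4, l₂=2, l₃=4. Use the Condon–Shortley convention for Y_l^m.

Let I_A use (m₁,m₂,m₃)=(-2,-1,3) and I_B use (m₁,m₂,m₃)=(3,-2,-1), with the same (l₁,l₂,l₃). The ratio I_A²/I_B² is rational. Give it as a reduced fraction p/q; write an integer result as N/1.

25/18

l's match ⇒ only the (l;m) 3-j factors differ between A and B.
A: triangle coeff Δ(4,2,4) = 1/13860; Σ_t [0,1]: t=0:+1/1440 t=1:−1/240 = -1/288; (3j)²=5/132 [(4 2 4; -2 -1 3)], sign=+1
B: triangle coeff Δ(4,2,4) = 1/13860; Σ_t [0,0]: t=0:+1/480 = 1/480; (3j)²=3/110 [(4 2 4; 3 -2 -1)], sign=-1
I_A²/I_B² = (5/132)/(3/110) = 25/18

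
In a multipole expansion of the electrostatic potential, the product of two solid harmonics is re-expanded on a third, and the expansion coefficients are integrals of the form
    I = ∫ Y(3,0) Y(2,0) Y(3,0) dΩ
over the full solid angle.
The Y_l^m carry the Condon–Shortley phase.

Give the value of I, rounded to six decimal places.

Rules hold: Σm=0, L=8 even, 1≤3≤5.
N = 7·5·7 = 245
Δ = 2!·4!·2!/9! = 1/3780
Racah Σ t=0..2: t=0:+1/24 t=1:−1/4 t=2:+1/24 = -1/6
⇒ 3j(3 2 3; 0 0 0)² = 4/105, sgn +1
(m-triple is (0,0,0) — same symbol as above.)
4πI² = N·(3j₀)²·(3jₘ)² = 16/45
I = +1·√(0.355556/4π) = 0.16820883

0.168209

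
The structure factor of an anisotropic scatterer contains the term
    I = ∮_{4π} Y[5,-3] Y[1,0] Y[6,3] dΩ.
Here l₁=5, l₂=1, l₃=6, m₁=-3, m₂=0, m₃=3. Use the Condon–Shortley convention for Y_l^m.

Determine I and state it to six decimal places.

-0.212310

Checks pass: Σm=0; 12 even; l₃=6∈[4,6].
(2·5+1)(2·1+1)(2·6+1) = 429
Δ: 0! 10! 2! / 13! → 1/858
sum: t=0:+1/14400 = 1/14400
3j²(5 1 6; 0 0 0) = Δ·Π!·Σ² = 6/143  (sign +1)
sum: t=0:+1/80640 = 1/80640
3j²(5 1 6; -3 0 3) = Δ·Π!·Σ² = 9/286  (sign -1)
combine: 4πI² = 429·6/143·9/286 = 81/143
take √, sign -1: I = -0.21230956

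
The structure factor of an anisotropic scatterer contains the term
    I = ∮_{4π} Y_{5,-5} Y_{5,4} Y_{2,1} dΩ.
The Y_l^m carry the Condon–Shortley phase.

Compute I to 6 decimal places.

-0.187924

m-sum 0 ✓  L=12 even ✓  0≤2≤10 ✓
Π(2lᵢ+1) = 11×11×5 = 605
triangle coeff Δ(5,5,2) = 1/38610
Σ_t [3,5]: t=3:−1/2880 t=4:+1/576 t=5:−1/2880 = 1/960
(3j)²=10/429 [(5 5 2; 0 0 0)], sign=+1
Σ_t [8,8]: t=8:+1/80640 = 1/80640
(3j)²=9/286 [(5 5 2; -5 4 1)], sign=-1
⇒ 4πI² = 75/169
I = (-1)√(75/169/(4π)) = -0.18792404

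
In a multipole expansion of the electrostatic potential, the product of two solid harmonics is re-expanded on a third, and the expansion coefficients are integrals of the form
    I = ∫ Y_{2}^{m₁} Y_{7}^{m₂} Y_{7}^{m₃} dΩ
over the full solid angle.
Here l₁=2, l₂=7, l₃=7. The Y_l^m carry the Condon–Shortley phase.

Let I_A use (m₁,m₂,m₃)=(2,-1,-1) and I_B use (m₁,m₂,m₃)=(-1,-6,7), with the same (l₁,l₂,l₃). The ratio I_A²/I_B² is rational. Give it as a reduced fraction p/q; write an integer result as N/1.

Shared (l₁,l₂,l₃)=(2,7,7): N and (l;000)² cancel in I_A²/I_B².
A: Δ = 2!·2!·12!/17! = 1/185640; Racah Σ t=0..0: t=0:+1/2073600 = 1/2073600; ⇒ 3j(2 7 7; 2 -1 -1)² = 28/1105, sgn +1
B: Δ = 2!·2!·12!/17! = 1/185640; Racah Σ t=1..1: t=1:−1/958003200 = -1/958003200; ⇒ 3j(2 7 7; -1 -6 7)² = 13/680, sgn -1
I_A²/I_B² = (28/1105)/(13/680) = 224/169

224/169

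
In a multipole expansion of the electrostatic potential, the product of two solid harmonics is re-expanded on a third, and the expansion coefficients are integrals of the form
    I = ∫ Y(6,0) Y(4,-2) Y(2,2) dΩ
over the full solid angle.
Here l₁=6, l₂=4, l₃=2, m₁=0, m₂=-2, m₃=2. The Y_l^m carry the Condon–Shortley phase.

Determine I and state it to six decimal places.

0.061597

m-sum 0 ✓  L=12 even ✓  2≤2≤10 ✓
Π(2lᵢ+1) = 13×9×5 = 585
triangle coeff Δ(6,4,2) = 1/6435
Σ_t [4,4]: t=4:+1/2304 = 1/2304
(3j)²=5/143 [(6 4 2; 0 0 0)], sign=+1
Σ_t [2,2]: t=2:+1/34560 = 1/34560
(3j)²=1/429 [(6 4 2; 0 -2 2)], sign=+1
⇒ 4πI² = 75/1573
I = (+1)√(75/1573/(4π)) = 0.06159725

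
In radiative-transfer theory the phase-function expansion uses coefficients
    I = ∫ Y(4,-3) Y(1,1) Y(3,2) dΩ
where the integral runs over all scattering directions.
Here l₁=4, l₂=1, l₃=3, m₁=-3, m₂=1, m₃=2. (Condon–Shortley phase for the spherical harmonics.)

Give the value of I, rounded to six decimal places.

-0.282095

Rules hold: Σm=0, L=8 even, 3≤3≤5.
N = 9·3·7 = 189
Δ = 2!·6!·0!/9! = 1/252
Racah Σ t=1..1: t=1:−1/36 = -1/36
⇒ 3j(4 1 3; 0 0 0)² = 4/63, sgn +1
Racah Σ t=2..2: t=2:+1/240 = 1/240
⇒ 3j(4 1 3; -3 1 2)² = 1/12, sgn -1
4πI² = N·(3j₀)²·(3jₘ)² = 1/1
I = -1·√(1/4π) = -0.28209479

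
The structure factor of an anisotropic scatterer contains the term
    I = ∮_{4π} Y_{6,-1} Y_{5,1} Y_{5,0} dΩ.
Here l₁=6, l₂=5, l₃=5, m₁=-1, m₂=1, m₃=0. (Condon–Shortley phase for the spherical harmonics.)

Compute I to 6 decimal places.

Checks pass: Σm=0; 16 even; l₃=5∈[1,11].
(2·6+1)(2·5+1)(2·5+1) = 1573
Δ: 6! 6! 4! / 17! → 1/28588560
sum: t=1:−1/345600 t=2:+1/13824 t=3:−1/5184 t=4:+1/13824 t=5:−1/345600 = -7/129600
3j²(6 5 5; 0 0 0) = Δ·Π!·Σ² = 80/7293  (sign +1)
sum: t=2:+1/138240 t=3:−1/10368 t=4:+1/6912 t=5:−1/34560 t=6:+1/2073600 = 7/259200
3j²(6 5 5; -1 1 0) = Δ·Π!·Σ² = 28/7293  (sign -1)
combine: 4πI² = 1573·80/7293·28/7293 = 2240/33813
take √, sign -1: I = -0.07260679

-0.072607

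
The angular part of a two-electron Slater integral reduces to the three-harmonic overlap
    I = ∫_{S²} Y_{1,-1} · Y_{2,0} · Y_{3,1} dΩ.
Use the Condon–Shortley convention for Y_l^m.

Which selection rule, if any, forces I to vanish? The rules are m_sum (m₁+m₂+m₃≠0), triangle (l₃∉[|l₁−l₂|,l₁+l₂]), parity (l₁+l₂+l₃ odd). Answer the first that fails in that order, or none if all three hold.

Σmᵢ = 0  ✓
l₃∈[|l₁−l₂|,l₁+l₂]=[1,3], have l₃=3  ✓
Σlᵢ = 6 ⇒ even  ✓

none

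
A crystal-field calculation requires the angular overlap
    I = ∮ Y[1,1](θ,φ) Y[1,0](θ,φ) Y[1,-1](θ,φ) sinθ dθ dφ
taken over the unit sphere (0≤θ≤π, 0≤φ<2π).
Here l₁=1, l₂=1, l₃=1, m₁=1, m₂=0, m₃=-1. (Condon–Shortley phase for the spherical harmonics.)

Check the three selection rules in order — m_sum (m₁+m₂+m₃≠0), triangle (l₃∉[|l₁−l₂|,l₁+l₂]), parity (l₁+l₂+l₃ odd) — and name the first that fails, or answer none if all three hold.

parity

m₁+m₂+m₃ = 1 + 0 − 1 = 0  ✓
triangle: |1−1|=0 ≤ l₃=1 ≤ 1+1=2  ✓
parity: l₁+l₂+l₃ = 3 is odd  ✗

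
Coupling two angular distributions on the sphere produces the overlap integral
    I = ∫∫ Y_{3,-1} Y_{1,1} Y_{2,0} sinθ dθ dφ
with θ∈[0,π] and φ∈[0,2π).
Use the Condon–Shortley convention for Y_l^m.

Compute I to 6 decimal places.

-0.202301

Rules hold: Σm=0, L=6 even, 2≤2≤4.
N = 7·3·5 = 105
Δ = 2!·4!·0!/7! = 1/105
Racah Σ t=1..1: t=1:−1/4 = -1/4
⇒ 3j(3 1 2; 0 0 0)² = 3/35, sgn -1
Racah Σ t=2..2: t=2:+1/8 = 1/8
⇒ 3j(3 1 2; -1 1 0)² = 2/35, sgn +1
4πI² = N·(3j₀)²·(3jₘ)² = 18/35
I = -1·√(0.514286/4π) = -0.20230066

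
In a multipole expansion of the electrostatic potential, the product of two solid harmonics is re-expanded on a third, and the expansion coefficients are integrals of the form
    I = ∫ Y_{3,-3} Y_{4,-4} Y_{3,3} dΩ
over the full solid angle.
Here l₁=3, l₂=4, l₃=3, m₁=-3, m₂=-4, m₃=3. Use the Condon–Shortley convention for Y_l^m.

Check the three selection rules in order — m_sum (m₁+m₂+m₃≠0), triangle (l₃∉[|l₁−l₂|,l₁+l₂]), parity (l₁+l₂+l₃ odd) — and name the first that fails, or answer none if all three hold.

m_sum

m₁+m₂+m₃ = -3 − 4 + 3 = -4  ✗
triangle: |3−4|=1 ≤ l₃=3 ≤ 3+4=7
parity: l₁+l₂+l₃ = 10 is even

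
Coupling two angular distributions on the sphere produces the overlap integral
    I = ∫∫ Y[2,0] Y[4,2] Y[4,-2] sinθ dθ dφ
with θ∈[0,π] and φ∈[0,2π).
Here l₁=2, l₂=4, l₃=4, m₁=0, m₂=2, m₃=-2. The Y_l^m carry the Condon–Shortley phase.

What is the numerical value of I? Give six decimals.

0.065536

Checks pass: Σm=0; 10 even; l₃=4∈[2,6].
(2·2+1)(2·4+1)(2·4+1) = 405
Δ: 2! 2! 6! / 11! → 1/13860
sum: t=0:+1/192 t=1:−1/36 t=2:+1/192 = -5/288
3j²(2 4 4; 0 0 0) = Δ·Π!·Σ² = 20/693  (sign -1)
sum: t=0:+1/2880 t=1:−1/120 t=2:+1/192 = -1/360
3j²(2 4 4; 0 2 -2) = Δ·Π!·Σ² = 16/3465  (sign -1)
combine: 4πI² = 405·20/693·16/3465 = 320/5929
take √, sign +1: I = 0.06553591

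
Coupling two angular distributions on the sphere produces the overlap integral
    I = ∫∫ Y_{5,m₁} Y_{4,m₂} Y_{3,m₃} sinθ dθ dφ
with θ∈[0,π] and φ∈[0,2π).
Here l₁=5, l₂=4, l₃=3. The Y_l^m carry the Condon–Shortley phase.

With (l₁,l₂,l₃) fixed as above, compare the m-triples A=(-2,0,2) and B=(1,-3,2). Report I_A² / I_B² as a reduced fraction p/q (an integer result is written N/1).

20/121

Same 5,4,3: normalisation and zero-m 3j drop out of the ratio.
A: Δ: 6! 4! 2! / 13! → 1/180180; sum: t=3:−1/864 t=4:+1/576 = 1/1728; 3j²(5 4 3; -2 0 2) = Δ·Π!·Σ² = 5/1287  (sign -1)
B: Δ: 6! 4! 2! / 13! → 1/180180; sum: t=0:+1/17280 t=1:−1/1440 = -11/17280; 3j²(5 4 3; 1 -3 2) = Δ·Π!·Σ² = 11/468  (sign +1)
I_A²/I_B² = (5/1287)/(11/468) = 20/121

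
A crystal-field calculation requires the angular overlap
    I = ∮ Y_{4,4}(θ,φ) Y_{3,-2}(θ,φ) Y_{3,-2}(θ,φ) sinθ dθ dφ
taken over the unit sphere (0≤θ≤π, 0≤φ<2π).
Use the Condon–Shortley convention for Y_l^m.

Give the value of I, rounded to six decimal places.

Checks pass: Σm=0; 10 even; l₃=3∈[1,7].
(2·4+1)(2·3+1)(2·3+1) = 441
Δ: 4! 4! 2! / 11! → 1/34650
sum: t=1:−1/72 t=2:+1/16 t=3:−1/72 = 5/144
3j²(4 3 3; 0 0 0) = Δ·Π!·Σ² = 2/77  (sign -1)
sum: t=0:+1/576 = 1/576
3j²(4 3 3; 4 -2 -2) = Δ·Π!·Σ² = 5/99  (sign -1)
combine: 4πI² = 441·2/77·5/99 = 70/121
take √, sign +1: I = 0.21456131

0.214561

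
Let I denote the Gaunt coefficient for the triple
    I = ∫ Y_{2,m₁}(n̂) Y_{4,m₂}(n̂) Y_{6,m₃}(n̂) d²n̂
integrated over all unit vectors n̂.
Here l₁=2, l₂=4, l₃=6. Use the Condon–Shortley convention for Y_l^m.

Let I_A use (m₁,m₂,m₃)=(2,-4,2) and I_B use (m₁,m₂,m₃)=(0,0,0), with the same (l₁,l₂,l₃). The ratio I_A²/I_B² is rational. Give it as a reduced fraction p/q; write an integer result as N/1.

Shared (l₁,l₂,l₃)=(2,4,6): N and (l;000)² cancel in I_A²/I_B².
A: Δ = 0!·4!·8!/13! = 1/6435; Racah Σ t=0..0: t=0:+1/967680 = 1/967680; ⇒ 3j(2 4 6; 2 -4 2)² = 1/6435, sgn +1
B: Δ = 0!·4!·8!/13! = 1/6435; Racah Σ t=0..0: t=0:+1/2304 = 1/2304; ⇒ 3j(2 4 6; 0 0 0)² = 5/143, sgn +1
I_A²/I_B² = (1/6435)/(5/143) = 1/225

1/225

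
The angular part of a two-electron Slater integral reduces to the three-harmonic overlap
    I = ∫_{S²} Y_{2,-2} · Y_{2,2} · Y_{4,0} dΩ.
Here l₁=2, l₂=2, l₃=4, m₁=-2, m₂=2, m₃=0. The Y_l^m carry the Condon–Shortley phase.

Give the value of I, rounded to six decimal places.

m-sum 0 ✓  L=8 even ✓  0≤4≤4 ✓
Π(2lᵢ+1) = 5×5×9 = 225
triangle coeff Δ(2,2,4) = 1/630
Σ_t [0,0]: t=0:+1/16 = 1/16
(3j)²=2/35 [(2 2 4; 0 0 0)], sign=+1
Σ_t [0,0]: t=0:+1/576 = 1/576
(3j)²=1/630 [(2 2 4; -2 2 0)], sign=+1
⇒ 4πI² = 1/49
I = (+1)√(1/49/(4π)) = 0.04029926

0.040299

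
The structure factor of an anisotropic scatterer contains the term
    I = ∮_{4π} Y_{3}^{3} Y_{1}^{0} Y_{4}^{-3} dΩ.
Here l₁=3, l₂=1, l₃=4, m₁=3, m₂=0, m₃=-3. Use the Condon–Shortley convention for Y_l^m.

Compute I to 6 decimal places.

m-sum 0 ✓  L=8 even ✓  2≤4≤4 ✓
Π(2lᵢ+1) = 7×3×9 = 189
triangle coeff Δ(3,1,4) = 1/252
Σ_t [0,0]: t=0:+1/36 = 1/36
(3j)²=4/63 [(3 1 4; 0 0 0)], sign=+1
Σ_t [0,0]: t=0:+1/720 = 1/720
(3j)²=1/36 [(3 1 4; 3 0 -3)], sign=-1
⇒ 4πI² = 1/3
I = (-1)√(1/3/(4π)) = -0.16286750

-0.162868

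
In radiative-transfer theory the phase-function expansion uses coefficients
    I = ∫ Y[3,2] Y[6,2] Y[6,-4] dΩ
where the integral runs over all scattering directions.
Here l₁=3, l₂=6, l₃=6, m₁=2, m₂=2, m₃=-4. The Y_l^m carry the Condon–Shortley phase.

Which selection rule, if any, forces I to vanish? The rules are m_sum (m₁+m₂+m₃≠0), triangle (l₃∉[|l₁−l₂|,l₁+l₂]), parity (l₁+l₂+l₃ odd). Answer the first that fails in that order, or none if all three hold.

parity

m₁+m₂+m₃ = 2 + 2 − 4 = 0  ✓
triangle: |3−6|=3 ≤ l₃=6 ≤ 3+6=9  ✓
parity: l₁+l₂+l₃ = 15 is odd  ✗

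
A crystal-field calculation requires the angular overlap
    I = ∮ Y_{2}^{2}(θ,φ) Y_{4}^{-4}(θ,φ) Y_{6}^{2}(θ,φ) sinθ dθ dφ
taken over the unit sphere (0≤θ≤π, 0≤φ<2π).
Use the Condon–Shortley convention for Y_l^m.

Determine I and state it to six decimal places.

m-sum 0 ✓  L=12 even ✓  2≤6≤6 ✓
Π(2lᵢ+1) = 5×9×13 = 585
triangle coeff Δ(2,4,6) = 1/6435
Σ_t [0,0]: t=0:+1/2304 = 1/2304
(3j)²=5/143 [(2 4 6; 0 0 0)], sign=+1
Σ_t [0,0]: t=0:+1/967680 = 1/967680
(3j)²=1/6435 [(2 4 6; 2 -4 2)], sign=+1
⇒ 4πI² = 5/1573
I = (+1)√(5/1573/(4π)) = 0.01590434

0.015904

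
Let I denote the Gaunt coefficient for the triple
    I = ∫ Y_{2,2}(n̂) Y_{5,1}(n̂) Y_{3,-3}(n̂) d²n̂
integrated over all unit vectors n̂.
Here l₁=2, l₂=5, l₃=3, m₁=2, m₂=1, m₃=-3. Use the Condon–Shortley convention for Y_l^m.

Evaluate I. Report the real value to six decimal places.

m-sum 0 ✓  L=10 even ✓  3≤3≤7 ✓
Π(2lᵢ+1) = 5×11×7 = 385
triangle coeff Δ(2,5,3) = 1/2310
Σ_t [2,2]: t=2:+1/144 = 1/144
(3j)²=10/231 [(2 5 3; 0 0 0)], sign=-1
Σ_t [0,0]: t=0:+1/17280 = 1/17280
(3j)²=1/2310 [(2 5 3; 2 1 -3)], sign=+1
⇒ 4πI² = 5/693
I = (-1)√(5/693/(4π)) = -0.02396147

-0.023961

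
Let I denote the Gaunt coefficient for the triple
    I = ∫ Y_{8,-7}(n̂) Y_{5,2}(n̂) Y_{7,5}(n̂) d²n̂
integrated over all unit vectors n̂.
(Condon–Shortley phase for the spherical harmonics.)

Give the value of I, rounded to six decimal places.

m-sum 0 ✓  L=20 even ✓  3≤7≤13 ✓
Π(2lᵢ+1) = 17×11×15 = 2805
triangle coeff Δ(8,5,7) = 1/814773960
Σ_t [1,5]: t=1:−1/87091200 t=2:+1/4976640 t=3:−1/2073600 t=4:+1/4976640 t=5:−1/87091200 = -1/9676800
(3j)²=360/46189 [(8 5 7; 0 0 0)], sign=+1
Σ_t [5,6]: t=5:−1/1741824000 t=6:+1/1567641600 = 1/15676416000
(3j)²=11/58140 [(8 5 7; -7 2 5)], sign=+1
⇒ 4πI² = 330/79781
I = (+1)√(330/79781/(4π)) = 0.01814272

0.018143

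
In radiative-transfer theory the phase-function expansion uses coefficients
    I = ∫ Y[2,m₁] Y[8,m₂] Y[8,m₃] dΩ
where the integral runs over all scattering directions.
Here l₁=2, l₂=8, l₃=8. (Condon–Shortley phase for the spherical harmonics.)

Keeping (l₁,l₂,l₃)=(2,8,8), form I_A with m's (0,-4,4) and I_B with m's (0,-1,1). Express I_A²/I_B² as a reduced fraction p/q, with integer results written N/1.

64/529

Shared (l₁,l₂,l₃)=(2,8,8): N and (l;000)² cancel in I_A²/I_B².
A: Δ = 2!·2!·14!/19! = 1/348840; Racah Σ t=0..2: t=0:+1/348364800 t=1:−1/239500800 t=2:+1/3832012800 = -1/958003200; ⇒ 3j(2 8 8; 0 -4 4)² = 8/4845, sgn -1
B: Δ = 2!·2!·14!/19! = 1/348840; Racah Σ t=0..2: t=0:+1/101606400 t=1:−1/29030400 t=2:+1/174182400 = -23/1219276800; ⇒ 3j(2 8 8; 0 -1 1)² = 529/38760, sgn +1
I_A²/I_B² = (8/4845)/(529/38760) = 64/529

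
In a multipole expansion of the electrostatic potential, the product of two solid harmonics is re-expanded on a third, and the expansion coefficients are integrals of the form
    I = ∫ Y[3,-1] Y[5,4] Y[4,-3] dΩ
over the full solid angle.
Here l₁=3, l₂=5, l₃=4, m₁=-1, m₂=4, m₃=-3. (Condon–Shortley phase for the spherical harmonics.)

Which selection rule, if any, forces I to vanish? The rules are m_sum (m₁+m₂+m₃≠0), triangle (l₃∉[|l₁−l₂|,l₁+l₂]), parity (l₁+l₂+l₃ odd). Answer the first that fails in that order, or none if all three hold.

none

m₁+m₂+m₃ = -1 + 4 − 3 = 0  ✓
triangle: |3−5|=2 ≤ l₃=4 ≤ 3+5=8  ✓
parity: l₁+l₂+l₃ = 12 is even  ✓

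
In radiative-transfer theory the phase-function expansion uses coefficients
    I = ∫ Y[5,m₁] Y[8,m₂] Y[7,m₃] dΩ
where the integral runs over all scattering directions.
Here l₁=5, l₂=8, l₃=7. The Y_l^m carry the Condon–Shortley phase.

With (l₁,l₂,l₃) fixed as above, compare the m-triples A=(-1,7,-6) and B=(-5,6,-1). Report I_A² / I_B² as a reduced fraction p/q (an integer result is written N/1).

l's match ⇒ only the (l;m) 3-j factors differ between A and B.
A: triangle coeff Δ(5,8,7) = 1/814773960; Σ_t [5,6]: t=5:−1/2612736000 t=6:+1/6270566400 = -1/4478976000; (3j)²=1001/116280 [(5 8 7; -1 7 -6)], sign=+1
B: triangle coeff Δ(5,8,7) = 1/814773960; Σ_t [6,6]: t=6:+1/1393459200 = 1/1393459200; (3j)²=15/1292 [(5 8 7; -5 6 -1)], sign=+1
I_A²/I_B² = (1001/116280)/(15/1292) = 1001/1350

1001/1350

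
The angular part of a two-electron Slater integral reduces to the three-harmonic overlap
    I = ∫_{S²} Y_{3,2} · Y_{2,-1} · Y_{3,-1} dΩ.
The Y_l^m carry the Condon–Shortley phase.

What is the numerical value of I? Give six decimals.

0.162868

m-sum 0 ✓  L=8 even ✓  1≤3≤5 ✓
Π(2lᵢ+1) = 7×5×7 = 245
triangle coeff Δ(3,2,3) = 1/3780
Σ_t [0,2]: t=0:+1/24 t=1:−1/4 t=2:+1/24 = -1/6
(3j)²=4/105 [(3 2 3; 0 0 0)], sign=+1
Σ_t [0,1]: t=0:+1/12 t=1:−1/48 = 1/16
(3j)²=1/28 [(3 2 3; 2 -1 -1)], sign=+1
⇒ 4πI² = 1/3
I = (+1)√(1/3/(4π)) = 0.16286750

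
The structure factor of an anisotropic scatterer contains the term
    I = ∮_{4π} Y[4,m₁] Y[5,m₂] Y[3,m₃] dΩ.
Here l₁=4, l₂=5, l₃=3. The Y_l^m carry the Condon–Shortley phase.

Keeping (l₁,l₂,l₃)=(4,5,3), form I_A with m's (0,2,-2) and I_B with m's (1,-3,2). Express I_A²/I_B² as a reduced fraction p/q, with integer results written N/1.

10/3

l's match ⇒ only the (l;m) 3-j factors differ between A and B.
A: triangle coeff Δ(4,5,3) = 1/180180; Σ_t [3,4]: t=3:−1/864 t=4:+1/576 = 1/1728; (3j)²=5/1287 [(4 5 3; 0 2 -2)], sign=-1
B: triangle coeff Δ(4,5,3) = 1/180180; Σ_t [1,2]: t=1:−1/1440 t=2:+1/1152 = 1/5760; (3j)²=1/858 [(4 5 3; 1 -3 2)], sign=-1
I_A²/I_B² = (5/1287)/(1/858) = 10/3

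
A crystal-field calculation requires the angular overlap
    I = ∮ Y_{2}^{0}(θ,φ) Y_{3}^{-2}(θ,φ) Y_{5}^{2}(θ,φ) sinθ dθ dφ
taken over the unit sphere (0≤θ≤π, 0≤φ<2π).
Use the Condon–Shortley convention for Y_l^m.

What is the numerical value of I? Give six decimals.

0.190188

Rules hold: Σm=0, L=10 even, 1≤5≤5.
N = 5·7·11 = 385
Δ = 0!·4!·6!/11! = 1/2310
Racah Σ t=0..0: t=0:+1/144 = 1/144
⇒ 3j(2 3 5; 0 0 0)² = 10/231, sgn -1
Racah Σ t=0..0: t=0:+1/480 = 1/480
⇒ 3j(2 3 5; 0 -2 2)² = 3/110, sgn -1
4πI² = N·(3j₀)²·(3jₘ)² = 5/11
I = +1·√(0.454545/4π) = 0.19018827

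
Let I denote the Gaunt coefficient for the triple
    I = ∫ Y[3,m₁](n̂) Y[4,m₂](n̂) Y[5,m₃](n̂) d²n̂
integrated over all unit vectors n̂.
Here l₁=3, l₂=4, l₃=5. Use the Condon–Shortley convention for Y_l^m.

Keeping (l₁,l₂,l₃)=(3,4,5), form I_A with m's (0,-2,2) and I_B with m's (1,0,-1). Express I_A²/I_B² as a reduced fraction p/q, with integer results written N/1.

42/605

l's match ⇒ only the (l;m) 3-j factors differ between A and B.
A: triangle coeff Δ(3,4,5) = 1/180180; Σ_t [0,2]: t=0:+1/576 t=1:−1/480 t=2:+1/8640 = -1/4320; (3j)²=1/2145 [(3 4 5; 0 -2 2)], sign=+1
B: triangle coeff Δ(3,4,5) = 1/180180; Σ_t [0,2]: t=0:+1/384 t=1:−1/216 t=2:+1/2304 = -11/6912; (3j)²=11/1638 [(3 4 5; 1 0 -1)], sign=-1
I_A²/I_B² = (1/2145)/(11/1638) = 42/605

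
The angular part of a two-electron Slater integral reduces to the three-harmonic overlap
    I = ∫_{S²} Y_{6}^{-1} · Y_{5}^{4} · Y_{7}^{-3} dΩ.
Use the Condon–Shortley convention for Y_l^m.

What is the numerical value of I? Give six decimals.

Rules hold: Σm=0, L=18 even, 1≤7≤11.
N = 13·11·15 = 2145
Δ = 4!·8!·6!/19! = 1/174594420
Racah Σ t=0..4: t=0:+1/4147200 t=1:−1/207360 t=2:+1/82944 t=3:−1/207360 t=4:+1/4147200 = 1/345600
⇒ 3j(6 5 7; 0 0 0)² = 420/46189, sgn -1
Racah Σ t=3..4: t=3:−1/2488320 t=4:+1/2073600 = 1/12441600
⇒ 3j(6 5 7; -1 4 -3)² = 98/138567, sgn +1
4πI² = N·(3j₀)²·(3jₘ)² = 205800/14919047
I = -1·√(0.0137944/4π) = -0.03313197

-0.033132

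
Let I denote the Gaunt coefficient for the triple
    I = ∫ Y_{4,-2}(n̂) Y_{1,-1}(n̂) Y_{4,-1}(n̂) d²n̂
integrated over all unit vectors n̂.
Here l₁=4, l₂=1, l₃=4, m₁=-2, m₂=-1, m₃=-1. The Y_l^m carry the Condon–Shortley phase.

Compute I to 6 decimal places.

-2 − 1 − 1 = -4 ≠ 0: azimuthal integral kills it; I = 0

0.000000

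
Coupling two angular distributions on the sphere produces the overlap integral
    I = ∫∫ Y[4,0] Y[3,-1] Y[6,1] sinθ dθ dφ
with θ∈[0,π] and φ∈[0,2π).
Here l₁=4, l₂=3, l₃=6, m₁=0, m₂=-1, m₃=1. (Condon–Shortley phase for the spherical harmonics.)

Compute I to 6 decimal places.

0.000000

l₁+l₂+l₃=13 is odd: 3j(l;000)=0 ⇒ I=0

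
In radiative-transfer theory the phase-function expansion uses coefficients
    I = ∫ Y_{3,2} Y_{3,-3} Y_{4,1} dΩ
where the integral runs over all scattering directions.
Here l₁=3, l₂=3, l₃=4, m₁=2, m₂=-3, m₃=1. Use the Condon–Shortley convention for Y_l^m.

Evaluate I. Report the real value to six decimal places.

Rules hold: Σm=0, L=10 even, 0≤4≤6.
N = 7·7·9 = 441
Δ = 2!·4!·4!/11! = 1/34650
Racah Σ t=0..2: t=0:+1/72 t=1:−1/16 t=2:+1/72 = -5/144
⇒ 3j(3 3 4; 0 0 0)² = 2/77, sgn -1
Racah Σ t=0..0: t=0:+1/288 = 1/288
⇒ 3j(3 3 4; 2 -3 1)² = 5/231, sgn -1
4πI² = N·(3j₀)²·(3jₘ)² = 30/121
I = +1·√(0.247934/4π) = 0.14046335

0.140463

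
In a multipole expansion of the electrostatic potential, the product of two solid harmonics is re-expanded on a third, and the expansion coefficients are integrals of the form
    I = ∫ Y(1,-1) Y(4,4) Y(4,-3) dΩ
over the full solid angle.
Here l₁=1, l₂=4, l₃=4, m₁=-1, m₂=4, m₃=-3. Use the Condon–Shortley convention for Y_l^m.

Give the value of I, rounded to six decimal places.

0.000000

l₁+l₂+l₃=9 is odd: 3j(l;000)=0 ⇒ I=0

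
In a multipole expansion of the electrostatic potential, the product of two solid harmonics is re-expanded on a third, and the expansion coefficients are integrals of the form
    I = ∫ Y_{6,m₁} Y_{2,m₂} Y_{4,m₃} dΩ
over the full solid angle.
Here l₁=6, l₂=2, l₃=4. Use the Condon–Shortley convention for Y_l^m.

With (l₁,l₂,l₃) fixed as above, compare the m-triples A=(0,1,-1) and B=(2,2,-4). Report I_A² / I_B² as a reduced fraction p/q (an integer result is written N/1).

Shared (l₁,l₂,l₃)=(6,2,4): N and (l;000)² cancel in I_A²/I_B².
A: Δ = 4!·8!·0!/13! = 1/6435; Racah Σ t=3..3: t=3:−1/4320 = -1/4320; ⇒ 3j(6 2 4; 0 1 -1)² = 8/429, sgn +1
B: Δ = 4!·8!·0!/13! = 1/6435; Racah Σ t=4..4: t=4:+1/967680 = 1/967680; ⇒ 3j(6 2 4; 2 2 -4)² = 1/6435, sgn +1
I_A²/I_B² = (8/429)/(1/6435) = 120/1

120/1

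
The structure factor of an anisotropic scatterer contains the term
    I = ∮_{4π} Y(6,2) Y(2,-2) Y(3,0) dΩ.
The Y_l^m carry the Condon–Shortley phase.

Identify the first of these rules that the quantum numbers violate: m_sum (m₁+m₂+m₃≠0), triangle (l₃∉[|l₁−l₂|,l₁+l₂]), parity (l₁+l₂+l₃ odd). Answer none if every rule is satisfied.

azimuthal sum: 2 − 2 + 0 = 0  ✓
4 ≤ 3 ≤ 8 (triangle on l)  ✗
L = 6 + 2 + 3 = 11 (odd)

triangle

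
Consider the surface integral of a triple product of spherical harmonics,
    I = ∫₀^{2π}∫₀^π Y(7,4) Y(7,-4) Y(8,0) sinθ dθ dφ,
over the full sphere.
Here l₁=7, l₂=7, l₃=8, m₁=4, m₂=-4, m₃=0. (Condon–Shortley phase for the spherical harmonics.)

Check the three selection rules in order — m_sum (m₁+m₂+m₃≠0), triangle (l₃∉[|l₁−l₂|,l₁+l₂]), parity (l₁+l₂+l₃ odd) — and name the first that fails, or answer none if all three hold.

azimuthal sum: 4 − 4 + 0 = 0  ✓
0 ≤ 8 ≤ 14 (triangle on l)  ✓
L = 7 + 7 + 8 = 22 (even)  ✓

none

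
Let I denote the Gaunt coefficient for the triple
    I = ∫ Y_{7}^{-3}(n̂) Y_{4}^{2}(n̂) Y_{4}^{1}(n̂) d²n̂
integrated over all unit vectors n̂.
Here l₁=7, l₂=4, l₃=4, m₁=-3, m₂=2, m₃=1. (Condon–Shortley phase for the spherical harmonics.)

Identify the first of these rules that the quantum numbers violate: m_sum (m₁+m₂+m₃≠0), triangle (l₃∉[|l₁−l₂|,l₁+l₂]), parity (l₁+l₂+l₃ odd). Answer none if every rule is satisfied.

Σmᵢ = 0  ✓
l₃∈[|l₁−l₂|,l₁+l₂]=[3,11], have l₃=4  ✓
Σlᵢ = 15 ⇒ odd  ✗

parity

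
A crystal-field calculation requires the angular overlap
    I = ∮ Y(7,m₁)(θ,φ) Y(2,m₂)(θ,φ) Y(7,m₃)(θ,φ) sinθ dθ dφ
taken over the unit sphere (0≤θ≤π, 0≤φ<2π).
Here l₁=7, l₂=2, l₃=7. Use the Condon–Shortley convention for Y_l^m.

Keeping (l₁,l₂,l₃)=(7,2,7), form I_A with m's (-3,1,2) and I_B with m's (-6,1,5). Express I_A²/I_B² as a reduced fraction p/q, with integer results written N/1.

l's match ⇒ only the (l;m) 3-j factors differ between A and B.
A: triangle coeff Δ(7,2,7) = 1/185640; Σ_t [1,2]: t=1:−1/4354560 t=2:+1/1935360 = 1/3483648; (3j)²=125/12376 [(7 2 7; -3 1 2)], sign=-1
B: triangle coeff Δ(7,2,7) = 1/185640; Σ_t [1,2]: t=1:−1/958003200 t=2:+1/79833600 = 1/87091200; (3j)²=121/4760 [(7 2 7; -6 1 5)], sign=+1
I_A²/I_B² = (125/12376)/(121/4760) = 625/1573

625/1573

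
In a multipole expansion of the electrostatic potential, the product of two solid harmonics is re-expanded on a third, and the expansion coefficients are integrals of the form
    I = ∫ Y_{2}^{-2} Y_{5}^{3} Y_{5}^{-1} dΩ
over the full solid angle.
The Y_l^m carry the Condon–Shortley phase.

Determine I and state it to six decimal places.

0.171169

m-sum 0 ✓  L=12 even ✓  3≤5≤7 ✓
Π(2lᵢ+1) = 5×11×11 = 605
triangle coeff Δ(2,5,5) = 1/38610
Σ_t [0,2]: t=0:+1/2880 t=1:−1/576 t=2:+1/2880 = -1/960
(3j)²=10/429 [(2 5 5; 0 0 0)], sign=+1
Σ_t [2,2]: t=2:+1/5760 = 1/5760
(3j)²=56/2145 [(2 5 5; -2 3 -1)], sign=+1
⇒ 4πI² = 560/1521
I = (+1)√(560/1521/(4π)) = 0.17116875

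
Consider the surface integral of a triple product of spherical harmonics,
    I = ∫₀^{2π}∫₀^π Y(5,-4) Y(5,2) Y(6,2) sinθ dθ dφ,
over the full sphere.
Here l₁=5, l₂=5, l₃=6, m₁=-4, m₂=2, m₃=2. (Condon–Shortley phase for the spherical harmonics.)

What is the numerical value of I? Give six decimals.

Checks pass: Σm=0; 16 even; l₃=6∈[0,10].
(2·5+1)(2·5+1)(2·6+1) = 1573
Δ: 4! 6! 6! / 17! → 1/28588560
sum: t=0:+1/345600 t=1:−1/13824 t=2:+1/5184 t=3:−1/13824 t=4:+1/345600 = 7/129600
3j²(5 5 6; 0 0 0) = Δ·Π!·Σ² = 80/7293  (sign +1)
sum: t=3:−1/207360 t=4:+1/103680 = 1/207360
3j²(5 5 6; -4 2 2) = Δ·Π!·Σ² = 21/2431  (sign +1)
combine: 4πI² = 1573·80/7293·21/2431 = 560/3757
take √, sign +1: I = 0.10891018

0.108910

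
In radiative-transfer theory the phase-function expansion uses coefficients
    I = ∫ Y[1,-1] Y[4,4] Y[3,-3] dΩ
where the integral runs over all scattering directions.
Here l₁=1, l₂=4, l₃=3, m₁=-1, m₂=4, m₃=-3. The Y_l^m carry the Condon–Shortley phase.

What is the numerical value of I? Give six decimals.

0.325735

Rules hold: Σm=0, L=8 even, 3≤3≤5.
N = 3·9·7 = 189
Δ = 2!·0!·6!/9! = 1/252
Racah Σ t=1..1: t=1:−1/36 = -1/36
⇒ 3j(1 4 3; 0 0 0)² = 4/63, sgn +1
Racah Σ t=2..2: t=2:+1/1440 = 1/1440
⇒ 3j(1 4 3; -1 4 -3)² = 1/9, sgn +1
4πI² = N·(3j₀)²·(3jₘ)² = 4/3
I = +1·√(1.33333/4π) = 0.32573501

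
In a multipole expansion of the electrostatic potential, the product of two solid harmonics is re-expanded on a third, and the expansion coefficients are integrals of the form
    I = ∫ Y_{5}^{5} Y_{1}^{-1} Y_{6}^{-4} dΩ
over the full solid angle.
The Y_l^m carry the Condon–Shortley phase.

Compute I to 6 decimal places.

m-sum 0 ✓  L=12 even ✓  4≤6≤6 ✓
Π(2lᵢ+1) = 11×3×13 = 429
triangle coeff Δ(5,1,6) = 1/858
Σ_t [0,0]: t=0:+1/14400 = 1/14400
(3j)²=6/143 [(5 1 6; 0 0 0)], sign=+1
Σ_t [0,0]: t=0:+1/7257600 = 1/7257600
(3j)²=1/858 [(5 1 6; 5 -1 -4)], sign=+1
⇒ 4πI² = 3/143
I = (+1)√(3/143/(4π)) = 0.04085899

0.040859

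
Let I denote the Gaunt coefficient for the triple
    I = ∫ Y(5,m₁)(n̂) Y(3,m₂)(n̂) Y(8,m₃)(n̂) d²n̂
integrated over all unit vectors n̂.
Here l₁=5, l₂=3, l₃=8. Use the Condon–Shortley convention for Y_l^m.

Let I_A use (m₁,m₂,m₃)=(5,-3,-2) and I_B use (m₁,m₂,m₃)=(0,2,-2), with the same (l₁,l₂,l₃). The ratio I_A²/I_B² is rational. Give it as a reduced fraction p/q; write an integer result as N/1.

1/1512

Shared (l₁,l₂,l₃)=(5,3,8): N and (l;000)² cancel in I_A²/I_B².
A: Δ = 0!·10!·6!/17! = 1/136136; Racah Σ t=0..0: t=0:+1/2612736000 = 1/2612736000; ⇒ 3j(5 3 8; 5 -3 -2)² = 1/136136, sgn +1
B: Δ = 0!·10!·6!/17! = 1/136136; Racah Σ t=0..0: t=0:+1/1728000 = 1/1728000; ⇒ 3j(5 3 8; 0 2 -2)² = 27/2431, sgn +1
I_A²/I_B² = (1/136136)/(27/2431) = 1/1512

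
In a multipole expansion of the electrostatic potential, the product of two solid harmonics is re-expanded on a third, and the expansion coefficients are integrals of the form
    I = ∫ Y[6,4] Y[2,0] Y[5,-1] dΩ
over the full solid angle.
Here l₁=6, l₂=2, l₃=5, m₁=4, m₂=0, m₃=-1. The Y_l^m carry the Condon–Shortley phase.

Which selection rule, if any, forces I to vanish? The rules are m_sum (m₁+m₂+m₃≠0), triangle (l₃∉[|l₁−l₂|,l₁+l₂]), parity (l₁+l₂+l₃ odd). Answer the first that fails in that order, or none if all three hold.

Σmᵢ = 3  ✗
l₃∈[|l₁−l₂|,l₁+l₂]=[4,8], have l₃=5
Σlᵢ = 13 ⇒ odd

m_sum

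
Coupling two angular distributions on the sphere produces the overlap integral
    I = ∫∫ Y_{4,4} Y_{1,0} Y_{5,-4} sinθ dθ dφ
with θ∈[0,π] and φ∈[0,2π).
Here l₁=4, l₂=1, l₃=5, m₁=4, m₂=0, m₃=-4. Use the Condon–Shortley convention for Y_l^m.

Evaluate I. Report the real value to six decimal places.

m-sum 0 ✓  L=10 even ✓  3≤5≤5 ✓
Π(2lᵢ+1) = 9×3×11 = 297
triangle coeff Δ(4,1,5) = 1/495
Σ_t [0,0]: t=0:+1/576 = 1/576
(3j)²=5/99 [(4 1 5; 0 0 0)], sign=-1
Σ_t [0,0]: t=0:+1/40320 = 1/40320
(3j)²=1/55 [(4 1 5; 4 0 -4)], sign=-1
⇒ 4πI² = 3/11
I = (+1)√(3/11/(4π)) = 0.14731920

0.147319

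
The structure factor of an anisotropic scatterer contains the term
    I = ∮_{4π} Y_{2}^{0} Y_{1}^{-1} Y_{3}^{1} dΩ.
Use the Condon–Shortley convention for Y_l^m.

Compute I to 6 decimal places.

Rules hold: Σm=0, L=6 even, 1≤3≤3.
N = 5·3·7 = 105
Δ = 0!·4!·2!/7! = 1/105
Racah Σ t=0..0: t=0:+1/4 = 1/4
⇒ 3j(2 1 3; 0 0 0)² = 3/35, sgn -1
Racah Σ t=0..0: t=0:+1/8 = 1/8
⇒ 3j(2 1 3; 0 -1 1)² = 2/35, sgn +1
4πI² = N·(3j₀)²·(3jₘ)² = 18/35
I = -1·√(0.514286/4π) = -0.20230066

-0.202301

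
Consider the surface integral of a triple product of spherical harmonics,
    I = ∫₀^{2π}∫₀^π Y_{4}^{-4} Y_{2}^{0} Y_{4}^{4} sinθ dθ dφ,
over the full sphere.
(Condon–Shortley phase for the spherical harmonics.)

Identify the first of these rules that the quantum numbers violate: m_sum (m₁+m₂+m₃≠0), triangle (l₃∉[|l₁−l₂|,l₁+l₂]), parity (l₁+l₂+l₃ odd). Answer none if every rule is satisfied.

azimuthal sum: -4 + 0 + 4 = 0  ✓
2 ≤ 4 ≤ 6 (triangle on l)  ✓
L = 4 + 2 + 4 = 10 (even)  ✓

none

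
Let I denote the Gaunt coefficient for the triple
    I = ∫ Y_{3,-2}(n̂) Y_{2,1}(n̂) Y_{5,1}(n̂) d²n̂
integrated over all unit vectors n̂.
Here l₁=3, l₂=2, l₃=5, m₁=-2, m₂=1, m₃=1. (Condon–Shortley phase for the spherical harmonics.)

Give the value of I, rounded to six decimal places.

-0.117387

Checks pass: Σm=0; 10 even; l₃=5∈[1,5].
(2·3+1)(2·2+1)(2·5+1) = 385
Δ: 0! 6! 4! / 11! → 1/2310
sum: t=0:+1/144 = 1/144
3j²(3 2 5; 0 0 0) = Δ·Π!·Σ² = 10/231  (sign -1)
sum: t=0:+1/720 = 1/720
3j²(3 2 5; -2 1 1) = Δ·Π!·Σ² = 4/385  (sign +1)
combine: 4πI² = 385·10/231·4/385 = 40/231
take √, sign -1: I = -0.11738675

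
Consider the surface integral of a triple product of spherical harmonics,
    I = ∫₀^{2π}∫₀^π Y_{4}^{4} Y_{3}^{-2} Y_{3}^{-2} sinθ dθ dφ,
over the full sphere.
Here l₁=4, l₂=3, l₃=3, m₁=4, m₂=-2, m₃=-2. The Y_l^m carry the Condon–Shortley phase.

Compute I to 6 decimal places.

0.214561

Rules hold: Σm=0, L=10 even, 1≤3≤7.
N = 9·7·7 = 441
Δ = 4!·4!·2!/11! = 1/34650
Racah Σ t=1..3: t=1:−1/72 t=2:+1/16 t=3:−1/72 = 5/144
⇒ 3j(4 3 3; 0 0 0)² = 2/77, sgn -1
Racah Σ t=0..0: t=0:+1/576 = 1/576
⇒ 3j(4 3 3; 4 -2 -2)² = 5/99, sgn -1
4πI² = N·(3j₀)²·(3jₘ)² = 70/121
I = +1·√(0.578512/4π) = 0.21456131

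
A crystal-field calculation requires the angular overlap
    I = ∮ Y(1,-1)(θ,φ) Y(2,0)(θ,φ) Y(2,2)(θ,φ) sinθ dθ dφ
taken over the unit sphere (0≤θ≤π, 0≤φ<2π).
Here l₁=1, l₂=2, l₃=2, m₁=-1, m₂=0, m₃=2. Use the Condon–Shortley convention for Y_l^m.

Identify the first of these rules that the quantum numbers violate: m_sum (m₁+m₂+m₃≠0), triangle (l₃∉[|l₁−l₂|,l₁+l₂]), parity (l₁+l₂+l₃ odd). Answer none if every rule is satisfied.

m_sum

Σmᵢ = 1  ✗
l₃∈[|l₁−l₂|,l₁+l₂]=[1,3], have l₃=2
Σlᵢ = 5 ⇒ odd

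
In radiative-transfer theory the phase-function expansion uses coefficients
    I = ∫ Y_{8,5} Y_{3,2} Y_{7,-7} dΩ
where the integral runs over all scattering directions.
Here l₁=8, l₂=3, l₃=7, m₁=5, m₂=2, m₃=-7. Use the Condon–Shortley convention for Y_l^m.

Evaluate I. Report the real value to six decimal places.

m-sum 0 ✓  L=18 even ✓  5≤7≤11 ✓
Π(2lᵢ+1) = 17×7×15 = 1785
triangle coeff Δ(8,3,7) = 1/5290740
Σ_t [1,3]: t=1:−1/7257600 t=2:+1/2073600 t=3:−1/7257600 = 1/4838400
(3j)²=252/20995 [(8 3 7; 0 0 0)], sign=-1
Σ_t [3,3]: t=3:−1/5748019200 = -1/5748019200
(3j)²=13/5814 [(8 3 7; 5 2 -7)], sign=-1
⇒ 4πI² = 294/6137
I = (+1)√(294/6137/(4π)) = 0.06174342

0.061743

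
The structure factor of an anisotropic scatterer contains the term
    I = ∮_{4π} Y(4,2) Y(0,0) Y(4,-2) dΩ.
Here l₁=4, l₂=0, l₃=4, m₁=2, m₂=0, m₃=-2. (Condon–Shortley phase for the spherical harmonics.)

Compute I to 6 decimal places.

Rules hold: Σm=0, L=8 even, 4≤4≤4.
N = 9·1·9 = 81
Δ = 0!·8!·0!/9! = 1/9
Racah Σ t=0..0: t=0:+1/576 = 1/576
⇒ 3j(4 0 4; 0 0 0)² = 1/9, sgn +1
Racah Σ t=0..0: t=0:+1/1440 = 1/1440
⇒ 3j(4 0 4; 2 0 -2)² = 1/9, sgn +1
4πI² = N·(3j₀)²·(3jₘ)² = 1/1
I = +1·√(1/4π) = 0.28209479

0.282095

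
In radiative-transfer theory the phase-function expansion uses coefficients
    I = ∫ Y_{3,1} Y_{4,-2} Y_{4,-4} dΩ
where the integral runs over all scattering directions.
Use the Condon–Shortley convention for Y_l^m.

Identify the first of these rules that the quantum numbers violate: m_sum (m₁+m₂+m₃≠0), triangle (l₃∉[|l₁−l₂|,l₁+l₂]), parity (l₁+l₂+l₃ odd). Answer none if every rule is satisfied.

m_sum

m₁+m₂+m₃ = 1 − 2 − 4 = -5  ✗
triangle: |3−4|=1 ≤ l₃=4 ≤ 3+4=7
parity: l₁+l₂+l₃ = 11 is odd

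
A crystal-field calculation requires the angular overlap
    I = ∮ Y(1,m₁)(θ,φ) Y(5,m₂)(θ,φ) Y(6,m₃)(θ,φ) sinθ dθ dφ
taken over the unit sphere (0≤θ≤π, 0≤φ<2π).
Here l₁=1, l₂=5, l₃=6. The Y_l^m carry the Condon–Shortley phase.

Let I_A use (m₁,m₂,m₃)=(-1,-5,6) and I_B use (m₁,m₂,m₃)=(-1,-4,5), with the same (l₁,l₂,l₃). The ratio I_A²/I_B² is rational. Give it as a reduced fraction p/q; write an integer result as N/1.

6/5

l's match ⇒ only the (l;m) 3-j factors differ between A and B.
A: triangle coeff Δ(1,5,6) = 1/858; Σ_t [0,0]: t=0:+1/7257600 = 1/7257600; (3j)²=1/13 [(1 5 6; -1 -5 6)], sign=+1
B: triangle coeff Δ(1,5,6) = 1/858; Σ_t [0,0]: t=0:+1/725760 = 1/725760; (3j)²=5/78 [(1 5 6; -1 -4 5)], sign=-1
I_A²/I_B² = (1/13)/(5/78) = 6/5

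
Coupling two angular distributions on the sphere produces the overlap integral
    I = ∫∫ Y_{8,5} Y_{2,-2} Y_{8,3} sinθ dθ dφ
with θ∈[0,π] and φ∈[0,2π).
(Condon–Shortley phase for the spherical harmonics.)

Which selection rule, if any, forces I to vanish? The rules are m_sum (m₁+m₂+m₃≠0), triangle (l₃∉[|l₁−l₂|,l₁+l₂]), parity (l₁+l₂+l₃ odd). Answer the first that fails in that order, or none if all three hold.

Σmᵢ = 6  ✗
l₃∈[|l₁−l₂|,l₁+l₂]=[6,10], have l₃=8
Σlᵢ = 18 ⇒ even

m_sum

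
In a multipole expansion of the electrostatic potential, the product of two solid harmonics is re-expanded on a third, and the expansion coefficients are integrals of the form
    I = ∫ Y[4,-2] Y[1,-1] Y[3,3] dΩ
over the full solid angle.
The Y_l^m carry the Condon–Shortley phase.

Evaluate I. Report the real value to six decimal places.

0.061558

Checks pass: Σm=0; 8 even; l₃=3∈[3,5].
(2·4+1)(2·1+1)(2·3+1) = 189
Δ: 2! 6! 0! / 9! → 1/252
sum: t=1:−1/36 = -1/36
3j²(4 1 3; 0 0 0) = Δ·Π!·Σ² = 4/63  (sign +1)
sum: t=0:+1/1440 = 1/1440
3j²(4 1 3; -2 -1 3) = Δ·Π!·Σ² = 1/252  (sign +1)
combine: 4πI² = 189·4/63·1/252 = 1/21
take √, sign +1: I = 0.06155813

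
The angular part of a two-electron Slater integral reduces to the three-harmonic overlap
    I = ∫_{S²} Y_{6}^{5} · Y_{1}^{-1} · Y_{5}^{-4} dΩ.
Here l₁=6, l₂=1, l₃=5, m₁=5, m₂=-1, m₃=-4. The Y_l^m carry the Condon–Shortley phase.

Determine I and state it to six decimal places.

Checks pass: Σm=0; 12 even; l₃=5∈[5,7].
(2·6+1)(2·1+1)(2·5+1) = 429
Δ: 2! 10! 0! / 13! → 1/858
sum: t=1:−1/14400 = -1/14400
3j²(6 1 5; 0 0 0) = Δ·Π!·Σ² = 6/143  (sign +1)
sum: t=0:+1/725760 = 1/725760
3j²(6 1 5; 5 -1 -4) = Δ·Π!·Σ² = 5/78  (sign -1)
combine: 4πI² = 429·6/143·5/78 = 15/13
take √, sign -1: I = -0.30301841

-0.303018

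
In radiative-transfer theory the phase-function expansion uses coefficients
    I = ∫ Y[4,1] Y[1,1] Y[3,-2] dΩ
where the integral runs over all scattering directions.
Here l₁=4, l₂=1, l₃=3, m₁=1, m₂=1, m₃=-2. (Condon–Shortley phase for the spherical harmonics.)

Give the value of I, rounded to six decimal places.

Checks pass: Σm=0; 8 even; l₃=3∈[3,5].
(2·4+1)(2·1+1)(2·3+1) = 189
Δ: 2! 6! 0! / 9! → 1/252
sum: t=1:−1/36 = -1/36
3j²(4 1 3; 0 0 0) = Δ·Π!·Σ² = 4/63  (sign +1)
sum: t=2:+1/240 = 1/240
3j²(4 1 3; 1 1 -2) = Δ·Π!·Σ² = 1/84  (sign -1)
combine: 4πI² = 189·4/63·1/84 = 1/7
take √, sign -1: I = -0.10662181

-0.106622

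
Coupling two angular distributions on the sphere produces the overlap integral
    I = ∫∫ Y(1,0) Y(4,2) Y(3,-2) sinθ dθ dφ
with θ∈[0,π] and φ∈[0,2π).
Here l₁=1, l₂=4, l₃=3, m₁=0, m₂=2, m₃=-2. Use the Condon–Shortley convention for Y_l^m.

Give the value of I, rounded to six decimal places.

0.213244

Checks pass: Σm=0; 8 even; l₃=3∈[3,5].
(2·1+1)(2·4+1)(2·3+1) = 189
Δ: 2! 0! 6! / 9! → 1/252
sum: t=1:−1/36 = -1/36
3j²(1 4 3; 0 0 0) = Δ·Π!·Σ² = 4/63  (sign +1)
sum: t=1:−1/120 = -1/120
3j²(1 4 3; 0 2 -2) = Δ·Π!·Σ² = 1/21  (sign +1)
combine: 4πI² = 189·4/63·1/21 = 4/7
take √, sign +1: I = 0.21324362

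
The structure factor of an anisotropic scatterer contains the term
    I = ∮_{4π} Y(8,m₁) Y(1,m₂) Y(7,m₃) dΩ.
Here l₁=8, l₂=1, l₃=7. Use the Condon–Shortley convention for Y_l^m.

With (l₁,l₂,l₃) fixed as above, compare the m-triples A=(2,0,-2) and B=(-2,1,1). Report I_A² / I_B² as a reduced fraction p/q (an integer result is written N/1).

l's match ⇒ only the (l;m) 3-j factors differ between A and B.
A: triangle coeff Δ(8,1,7) = 1/2040; Σ_t [1,1]: t=1:−1/43545600 = -1/43545600; (3j)²=1/34 [(8 1 7; 2 0 -2)], sign=+1
B: triangle coeff Δ(8,1,7) = 1/2040; Σ_t [2,2]: t=2:+1/58060800 = 1/58060800; (3j)²=3/136 [(8 1 7; -2 1 1)], sign=+1
I_A²/I_B² = (1/34)/(3/136) = 4/3

4/3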